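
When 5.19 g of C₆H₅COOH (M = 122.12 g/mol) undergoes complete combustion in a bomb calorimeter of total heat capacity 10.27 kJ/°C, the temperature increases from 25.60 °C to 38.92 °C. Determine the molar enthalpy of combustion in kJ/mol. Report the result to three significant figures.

ΔH = -3220 kJ/mol

ΔT = 38.92 − 25.60 = 13.32 °C
q_cal = C_cal × ΔT = 10.27 × 13.32 = 136.7964 kJ
n = 5.19 / 122.12 = 0.04250 mol
q_rxn = −q_cal = -136.7964 kJ
ΔH = -136.7964 / 0.04250 = -3219 kJ/mol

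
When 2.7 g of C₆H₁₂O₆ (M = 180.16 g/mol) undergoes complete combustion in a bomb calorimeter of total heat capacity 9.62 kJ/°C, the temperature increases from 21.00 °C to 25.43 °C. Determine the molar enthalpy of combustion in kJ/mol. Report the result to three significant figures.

ΔT = 25.43 − 21.00 = 4.43 °C
q_cal = C_cal × ΔT = 9.62 × 4.43 = 42.6166 kJ
n = 2.7 / 180.16 = 0.01499 mol
q_rxn = −q_cal = -42.6166 kJ
ΔH = -42.6166 / 0.01499 = -2843 kJ/mol

ΔH = -2840 kJ/mol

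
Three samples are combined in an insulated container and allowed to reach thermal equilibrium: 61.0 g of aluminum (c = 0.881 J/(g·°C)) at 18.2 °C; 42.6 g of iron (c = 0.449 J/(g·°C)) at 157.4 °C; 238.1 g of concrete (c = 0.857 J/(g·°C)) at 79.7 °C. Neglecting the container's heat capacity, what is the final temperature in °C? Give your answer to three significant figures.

T_f = 73.1 °C

Σ mᵢcᵢ(T − Tᵢ) = 0  ⇒  T = Σ mᵢcᵢTᵢ / Σ mᵢcᵢ
Σ mᵢcᵢ = 61.0×0.881 + 42.6×0.449 + 238.1×0.857 = 276.9201
Σ mᵢcᵢTᵢ = 53.741×18.2 + 19.1274×157.4 + 204.0517×79.7 = 20252
T = 20252 / 276.9201 = 73.13 °C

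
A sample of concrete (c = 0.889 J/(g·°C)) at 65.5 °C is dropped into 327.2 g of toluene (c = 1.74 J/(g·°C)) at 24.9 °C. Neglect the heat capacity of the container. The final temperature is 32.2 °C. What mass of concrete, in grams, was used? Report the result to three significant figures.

q_gained = (327.2 × 1.74) × (32.2 − 24.9) = 4156 J
q_lost = m × 0.889 × (65.5 − 32.2) = 29.6037 m
m = 4156 / 29.6037 = 140 g

m = 140 g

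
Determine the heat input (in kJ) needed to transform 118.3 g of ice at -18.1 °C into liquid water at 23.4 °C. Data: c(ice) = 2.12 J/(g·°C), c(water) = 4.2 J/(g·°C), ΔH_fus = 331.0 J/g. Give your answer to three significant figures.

q1 (heat ice -18.1→0.0 °C): 118.3 × 2.12 × 18.1 = 4539 J
q2 (melt at 0 °C): 118.3 × 331.0 = 39157 J
q3 (heat water 0.0→23.4 °C): 118.3 × 4.2 × 23.4 = 11627 J
Total: 4539 + 39157 + 11627 = 55323 J = 55.3 kJ

q = 55.3 kJ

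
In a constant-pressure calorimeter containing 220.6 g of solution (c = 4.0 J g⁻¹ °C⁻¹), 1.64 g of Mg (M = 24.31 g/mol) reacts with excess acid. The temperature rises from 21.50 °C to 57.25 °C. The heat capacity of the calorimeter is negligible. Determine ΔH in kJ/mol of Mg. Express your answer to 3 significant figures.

ΔH = -468 kJ/mol

|ΔT| = |57.25 − 21.50| = 35.75 °C
|q_surr| = (220.6 × 4.0) × 35.75 = 882.4 × 35.75 = 31550 J
n(Mg) = 1.64 / 24.31 = 0.06746 mol
Temperature rose, so q_rxn = −|q_surr| = -31.55 kJ
ΔH = q_rxn / n = -467.7 kJ/mol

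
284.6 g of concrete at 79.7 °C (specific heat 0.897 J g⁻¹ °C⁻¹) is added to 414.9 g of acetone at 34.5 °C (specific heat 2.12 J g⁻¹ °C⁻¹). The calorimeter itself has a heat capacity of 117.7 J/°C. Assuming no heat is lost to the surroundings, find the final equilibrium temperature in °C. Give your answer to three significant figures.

T_f = 43.7 °C

Heat lost by concrete = heat gained by acetone + calorimeter.
(284.6)(0.897)(79.7 − T) = [(414.9)(2.12) + 117.7](T − 34.5)
255.2862 (79.7 − T) = 997.288 (T − 34.5)
20346 − 255.2862 T = 997.288 T − 34406
54752 = 1252.5742 T
T = 43.71 °C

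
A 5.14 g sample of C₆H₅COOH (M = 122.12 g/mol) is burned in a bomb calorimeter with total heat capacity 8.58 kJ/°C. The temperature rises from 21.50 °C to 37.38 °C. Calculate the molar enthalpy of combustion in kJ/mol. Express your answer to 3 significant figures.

ΔT = 37.38 − 21.50 = 15.88 °C
q_cal = C_cal × ΔT = 8.58 × 15.88 = 136.2504 kJ
n = 5.14 / 122.12 = 0.04209 mol
q_rxn = −q_cal = -136.2504 kJ
ΔH = -136.2504 / 0.04209 = -3237 kJ/mol

ΔH = -3240 kJ/mol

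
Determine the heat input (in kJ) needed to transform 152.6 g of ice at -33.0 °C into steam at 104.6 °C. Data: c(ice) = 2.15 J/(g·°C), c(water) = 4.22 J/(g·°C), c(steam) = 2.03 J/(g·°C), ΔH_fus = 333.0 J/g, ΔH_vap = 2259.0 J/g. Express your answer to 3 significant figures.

q1 (heat ice -33.0→0.0 °C): 152.6 × 2.15 × 33.0 = 10827 J
q2 (melt at 0 °C): 152.6 × 333.0 = 50816 J
q3 (heat water 0.0→100.0 °C): 152.6 × 4.22 × 100.0 = 64397 J
q4 (vaporize at 100 °C): 152.6 × 2259.0 = 344723 J
q5 (heat steam 100.0→104.6 °C): 152.6 × 2.03 × 4.6 = 1425 J
Total: 10827 + 50816 + 64397 + 344723 + 1425 = 472188 J = 472 kJ

q = 472 kJ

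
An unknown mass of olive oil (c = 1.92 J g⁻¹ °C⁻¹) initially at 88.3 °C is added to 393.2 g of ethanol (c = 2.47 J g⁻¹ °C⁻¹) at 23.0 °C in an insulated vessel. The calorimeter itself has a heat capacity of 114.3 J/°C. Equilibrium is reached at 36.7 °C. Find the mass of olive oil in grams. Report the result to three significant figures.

m = 150 g

q_gained = (393.2 × 2.47 + 114.3) × (36.7 − 23.0) = 14870 J
q_lost = m × 1.92 × (88.3 − 36.7) = 99.072 m
m = 14870 / 99.072 = 150 g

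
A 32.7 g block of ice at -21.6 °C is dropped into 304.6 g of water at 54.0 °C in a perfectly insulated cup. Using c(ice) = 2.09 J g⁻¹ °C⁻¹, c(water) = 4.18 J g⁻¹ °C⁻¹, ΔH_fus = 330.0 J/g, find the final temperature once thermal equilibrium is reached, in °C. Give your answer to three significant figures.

Heat to bring ice to 0 °C and melt it: q₁ = 32.7×2.09×21.6 + 32.7×330.0 = 12267 J
Heat the water can supply cooling to 0 °C: 304.6×4.18×54.0 = 68754.3 J > q₁, so all ice melts.
Energy balance: 304.6×4.18×(54.0 − T) = 12267 + 32.7×4.18×(T − 0)
1273.228(54.0 − T) = 12267 + 136.686 T
68754.3 − 12267 = 1409.914 T
T = 56487.3 / 1409.914 = 40.06 °C

T_f = 40.1 °C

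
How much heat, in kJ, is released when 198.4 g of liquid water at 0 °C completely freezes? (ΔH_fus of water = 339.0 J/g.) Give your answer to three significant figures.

q = m × ΔH_fus = 198.4 × 339.0 = 67260 J = 67.3 kJ

q = 67.3 kJ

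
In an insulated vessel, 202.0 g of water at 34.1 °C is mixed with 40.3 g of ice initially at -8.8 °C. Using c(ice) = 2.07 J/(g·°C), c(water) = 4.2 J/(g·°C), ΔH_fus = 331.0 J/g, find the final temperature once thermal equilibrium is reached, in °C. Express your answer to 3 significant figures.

T_f = 14.6 °C

Heat to bring ice to 0 °C and melt it: q₁ = 40.3×2.07×8.8 + 40.3×331.0 = 14073 J
Heat the water can supply cooling to 0 °C: 202.0×4.2×34.1 = 28930.4 J > q₁, so all ice melts.
Energy balance: 202.0×4.2×(34.1 − T) = 14073 + 40.3×4.2×(T − 0)
848.4(34.1 − T) = 14073 + 169.26 T
28930.4 − 14073 = 1017.66 T
T = 14857.4 / 1017.66 = 14.60 °C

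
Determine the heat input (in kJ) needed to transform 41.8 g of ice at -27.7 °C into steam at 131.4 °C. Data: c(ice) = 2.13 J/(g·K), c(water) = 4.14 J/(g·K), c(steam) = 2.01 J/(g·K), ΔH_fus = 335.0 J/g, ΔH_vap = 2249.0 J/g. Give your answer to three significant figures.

q1 (heat ice -27.7→0.0 °C): 41.8 × 2.13 × 27.7 = 2466 J
q2 (melt at 0 °C): 41.8 × 335.0 = 14003 J
q3 (heat water 0.0→100.0 °C): 41.8 × 4.14 × 100.0 = 17305 J
q4 (vaporize at 100 °C): 41.8 × 2249.0 = 94008 J
q5 (heat steam 100.0→131.4 °C): 41.8 × 2.01 × 31.4 = 2638 J
Total: 2466 + 14003 + 17305 + 94008 + 2638 = 130420 J = 130 kJ

q = 130 kJ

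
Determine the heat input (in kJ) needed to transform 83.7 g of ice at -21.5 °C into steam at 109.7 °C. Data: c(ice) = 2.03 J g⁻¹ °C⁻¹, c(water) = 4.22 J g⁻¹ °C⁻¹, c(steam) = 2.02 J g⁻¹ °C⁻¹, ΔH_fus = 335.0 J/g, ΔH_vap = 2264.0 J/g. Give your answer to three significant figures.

q1 (heat ice -21.5→0.0 °C): 83.7 × 2.03 × 21.5 = 3653 J
q2 (melt at 0 °C): 83.7 × 335.0 = 28040 J
q3 (heat water 0.0→100.0 °C): 83.7 × 4.22 × 100.0 = 35321 J
q4 (vaporize at 100 °C): 83.7 × 2264.0 = 189497 J
q5 (heat steam 100.0→109.7 °C): 83.7 × 2.02 × 9.7 = 1640 J
Total: 3653 + 28040 + 35321 + 189497 + 1640 = 258151 J = 258 kJ

q = 258 kJ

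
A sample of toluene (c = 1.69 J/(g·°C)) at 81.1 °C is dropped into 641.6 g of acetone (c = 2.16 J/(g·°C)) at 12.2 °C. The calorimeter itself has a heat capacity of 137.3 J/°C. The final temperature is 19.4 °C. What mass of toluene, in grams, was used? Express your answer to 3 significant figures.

m = 105 g

q_gained = (641.6 × 2.16 + 137.3) × (19.4 − 12.2) = 10970 J
q_lost = m × 1.69 × (81.1 − 19.4) = 104.273 m
m = 10970 / 104.273 = 105 g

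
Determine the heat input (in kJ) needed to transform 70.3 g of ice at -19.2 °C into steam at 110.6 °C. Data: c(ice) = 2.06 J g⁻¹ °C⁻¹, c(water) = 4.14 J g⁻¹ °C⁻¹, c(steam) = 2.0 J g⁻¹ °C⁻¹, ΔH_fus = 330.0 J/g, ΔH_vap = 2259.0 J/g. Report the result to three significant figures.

q1 (heat ice -19.2→0.0 °C): 70.3 × 2.06 × 19.2 = 2781 J
q2 (melt at 0 °C): 70.3 × 330.0 = 23199 J
q3 (heat water 0.0→100.0 °C): 70.3 × 4.14 × 100.0 = 29104 J
q4 (vaporize at 100 °C): 70.3 × 2259.0 = 158808 J
q5 (heat steam 100.0→110.6 °C): 70.3 × 2.0 × 10.6 = 1490 J
Total: 2781 + 23199 + 29104 + 158808 + 1490 = 215382 J = 215 kJ

q = 215 kJ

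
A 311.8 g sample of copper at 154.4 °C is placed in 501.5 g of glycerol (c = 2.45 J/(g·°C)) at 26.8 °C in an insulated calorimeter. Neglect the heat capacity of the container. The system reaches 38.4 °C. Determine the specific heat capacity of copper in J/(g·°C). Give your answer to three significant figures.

c = 0.394 J/(g·°C)

q_gained = (501.5 × 2.45) × (38.4 − 26.8) = 14250 J
q_lost = 311.8 × c × (154.4 − 38.4) = 36168.8 c
Set equal: c = 14250 / 36168.8 = 0.394 J/(g·°C)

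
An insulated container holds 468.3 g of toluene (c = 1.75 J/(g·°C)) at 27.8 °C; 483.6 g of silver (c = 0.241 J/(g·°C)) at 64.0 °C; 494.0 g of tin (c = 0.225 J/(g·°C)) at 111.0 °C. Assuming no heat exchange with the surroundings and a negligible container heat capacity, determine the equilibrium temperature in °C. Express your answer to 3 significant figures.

Σ mᵢcᵢ(T − Tᵢ) = 0  ⇒  T = Σ mᵢcᵢTᵢ / Σ mᵢcᵢ
Σ mᵢcᵢ = 468.3×1.75 + 483.6×0.241 + 494.0×0.225 = 1047.2226
Σ mᵢcᵢTᵢ = 819.525×27.8 + 116.5476×64.0 + 111.15×111.0 = 42579
T = 42579 / 1047.2226 = 40.66 °C

T_f = 40.7 °C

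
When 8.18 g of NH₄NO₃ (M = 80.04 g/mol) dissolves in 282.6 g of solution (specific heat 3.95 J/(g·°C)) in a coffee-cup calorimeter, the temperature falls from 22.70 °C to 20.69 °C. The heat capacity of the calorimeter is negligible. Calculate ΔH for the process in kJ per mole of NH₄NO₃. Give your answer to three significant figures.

ΔH = 22.0 kJ/mol

|ΔT| = |20.69 − 22.70| = 2.01 °C
|q_surr| = (282.6 × 3.95) × 2.01 = 1116.27 × 2.01 = 2244 J
n(NH₄NO₃) = 8.18 / 80.04 = 0.1022 mol
Temperature fell, so q_rxn = +|q_surr| = 2.244 kJ
ΔH = q_rxn / n = 21.96 kJ/mol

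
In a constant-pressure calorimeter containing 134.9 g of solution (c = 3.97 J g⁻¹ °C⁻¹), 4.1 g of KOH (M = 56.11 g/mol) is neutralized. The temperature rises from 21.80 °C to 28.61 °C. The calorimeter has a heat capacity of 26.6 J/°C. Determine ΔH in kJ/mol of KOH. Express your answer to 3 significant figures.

ΔH = -52.4 kJ/mol

|ΔT| = |28.61 − 21.80| = 6.81 °C
|q_surr| = (134.9 × 3.97 + 26.6) × 6.81 = 562.153 × 6.81 = 3828 J
n(KOH) = 4.1 / 56.11 = 0.07307 mol
Temperature rose, so q_rxn = −|q_surr| = -3.828 kJ
ΔH = q_rxn / n = -52.39 kJ/mol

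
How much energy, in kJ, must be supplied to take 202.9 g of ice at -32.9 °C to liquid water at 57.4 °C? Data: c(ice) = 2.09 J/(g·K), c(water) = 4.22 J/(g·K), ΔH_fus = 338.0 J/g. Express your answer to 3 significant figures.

q = 132 kJ

q1 (heat ice -32.9→0.0 °C): 202.9 × 2.09 × 32.9 = 13952 J
q2 (melt at 0 °C): 202.9 × 338.0 = 68580 J
q3 (heat water 0.0→57.4 °C): 202.9 × 4.22 × 57.4 = 49148 J
Total: 13952 + 68580 + 49148 = 131680 J = 132 kJ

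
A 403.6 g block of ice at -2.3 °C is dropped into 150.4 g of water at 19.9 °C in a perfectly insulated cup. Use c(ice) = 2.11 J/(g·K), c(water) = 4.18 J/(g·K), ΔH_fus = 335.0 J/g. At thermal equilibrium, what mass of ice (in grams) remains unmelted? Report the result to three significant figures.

m_ice remaining = 372 g

Heat to warm all ice to 0 °C: 403.6×2.11×2.3 = 1958.7 J
Heat released by water cooling to 0 °C: 150.4×4.18×19.9 = 12511 J
12511 J < 1958.7 + 403.6×335.0 = 137164.7 J, so not all ice melts; final T = 0 °C.
Heat left for melting: 12511 − 1958.7 = 10552.3 J
Mass melted = 10552.3 / 335.0 = 31.50 g
Ice remaining = 403.6 − 31.50 = 372.10 g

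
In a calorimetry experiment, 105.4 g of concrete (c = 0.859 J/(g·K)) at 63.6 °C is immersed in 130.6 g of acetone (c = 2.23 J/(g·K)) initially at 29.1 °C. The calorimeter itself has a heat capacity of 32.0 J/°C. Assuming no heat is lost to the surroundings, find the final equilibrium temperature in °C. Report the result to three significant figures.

T_f = 36.6 °C

Heat lost by concrete = heat gained by acetone + calorimeter.
(105.4)(0.859)(63.6 − T) = [(130.6)(2.23) + 32.0](T − 29.1)
90.5386 (63.6 − T) = 323.238 (T − 29.1)
5758.3 − 90.5386 T = 323.238 T − 9406.2
15164.5 = 413.7766 T
T = 36.649 °C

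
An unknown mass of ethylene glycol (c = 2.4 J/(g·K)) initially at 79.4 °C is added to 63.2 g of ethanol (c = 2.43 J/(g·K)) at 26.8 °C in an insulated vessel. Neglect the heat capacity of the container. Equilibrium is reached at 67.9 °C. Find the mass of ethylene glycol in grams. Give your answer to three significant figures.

m = 229 g

q_gained = (63.2 × 2.43) × (67.9 − 26.8) = 6312 J
q_lost = m × 2.4 × (79.4 − 67.9) = 27.6 m
m = 6312 / 27.6 = 229 g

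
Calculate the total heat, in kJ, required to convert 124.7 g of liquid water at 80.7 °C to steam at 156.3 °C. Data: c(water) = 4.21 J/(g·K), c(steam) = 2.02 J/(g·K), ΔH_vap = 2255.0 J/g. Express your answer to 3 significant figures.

q1 (heat water 80.7→100.0 °C): 124.7 × 4.21 × 19.3 = 10132 J
q2 (vaporize at 100 °C): 124.7 × 2255.0 = 281199 J
q3 (heat steam 100.0→156.3 °C): 124.7 × 2.02 × 56.3 = 14182 J
Total: 10132 + 281199 + 14182 = 305513 J = 306 kJ

q = 306 kJ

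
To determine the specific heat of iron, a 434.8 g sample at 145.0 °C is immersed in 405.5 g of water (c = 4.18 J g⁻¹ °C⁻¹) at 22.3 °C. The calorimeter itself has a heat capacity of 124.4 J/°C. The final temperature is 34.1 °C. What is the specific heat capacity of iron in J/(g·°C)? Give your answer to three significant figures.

c = 0.445 J/(g·°C)

q_gained = (405.5 × 4.18 + 124.4) × (34.1 − 22.3) = 21470 J
q_lost = 434.8 × c × (145.0 − 34.1) = 48219.32 c
Set equal: c = 21470 / 48219.32 = 0.445 J/(g·°C)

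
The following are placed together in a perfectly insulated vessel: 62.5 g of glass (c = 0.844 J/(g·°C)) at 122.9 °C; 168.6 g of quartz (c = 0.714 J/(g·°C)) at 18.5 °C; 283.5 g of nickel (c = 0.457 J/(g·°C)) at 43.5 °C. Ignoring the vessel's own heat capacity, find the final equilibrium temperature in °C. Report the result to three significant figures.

Σ mᵢcᵢ(T − Tᵢ) = 0  ⇒  T = Σ mᵢcᵢTᵢ / Σ mᵢcᵢ
Σ mᵢcᵢ = 62.5×0.844 + 168.6×0.714 + 283.5×0.457 = 302.6899
Σ mᵢcᵢTᵢ = 52.75×122.9 + 120.3804×18.5 + 129.5595×43.5 = 14346
T = 14346 / 302.6899 = 47.40 °C

T_f = 47.4 °C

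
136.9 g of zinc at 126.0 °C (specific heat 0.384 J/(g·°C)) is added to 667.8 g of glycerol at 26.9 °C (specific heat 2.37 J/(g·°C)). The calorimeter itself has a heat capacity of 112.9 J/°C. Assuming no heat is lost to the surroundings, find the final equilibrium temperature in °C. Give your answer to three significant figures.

Heat lost by zinc = heat gained by glycerol + calorimeter.
(136.9)(0.384)(126.0 − T) = [(667.8)(2.37) + 112.9](T − 26.9)
52.5696 (126.0 − T) = 1695.586 (T − 26.9)
6623.8 − 52.5696 T = 1695.586 T − 45611
52234.8 = 1748.1556 T
T = 29.88 °C

T_f = 29.9 °C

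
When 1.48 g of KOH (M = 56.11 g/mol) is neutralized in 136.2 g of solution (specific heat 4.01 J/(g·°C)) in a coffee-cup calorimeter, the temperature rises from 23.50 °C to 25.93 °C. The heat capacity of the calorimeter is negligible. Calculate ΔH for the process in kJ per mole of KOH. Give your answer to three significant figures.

ΔH = -50.3 kJ/mol

|ΔT| = |25.93 − 23.50| = 2.43 °C
|q_surr| = (136.2 × 4.01) × 2.43 = 546.162 × 2.43 = 1327 J
n(KOH) = 1.48 / 56.11 = 0.02638 mol
Temperature rose, so q_rxn = −|q_surr| = -1.327 kJ
ΔH = q_rxn / n = -50.30 kJ/mol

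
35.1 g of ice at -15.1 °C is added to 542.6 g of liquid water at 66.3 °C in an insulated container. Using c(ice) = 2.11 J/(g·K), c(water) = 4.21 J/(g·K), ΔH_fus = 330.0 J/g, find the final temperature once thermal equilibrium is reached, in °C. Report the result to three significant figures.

Heat to bring ice to 0 °C and melt it: q₁ = 35.1×2.11×15.1 + 35.1×330.0 = 12701 J
Heat the water can supply cooling to 0 °C: 542.6×4.21×66.3 = 151452 J > q₁, so all ice melts.
Energy balance: 542.6×4.21×(66.3 − T) = 12701 + 35.1×4.21×(T − 0)
2284.346(66.3 − T) = 12701 + 147.771 T
151452 − 12701 = 2432.117 T
T = 138751 / 2432.117 = 57.049 °C

T_f = 57.0 °C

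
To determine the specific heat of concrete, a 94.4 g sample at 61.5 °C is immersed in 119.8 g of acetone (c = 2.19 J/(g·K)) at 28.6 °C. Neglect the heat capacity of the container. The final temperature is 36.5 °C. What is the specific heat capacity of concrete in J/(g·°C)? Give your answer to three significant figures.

c = 0.878 J/(g·°C)

q_gained = (119.8 × 2.19) × (36.5 − 28.6) = 2073 J
q_lost = 94.4 × c × (61.5 − 36.5) = 2360 c
Set equal: c = 2073 / 2360 = 0.878 J/(g·°C)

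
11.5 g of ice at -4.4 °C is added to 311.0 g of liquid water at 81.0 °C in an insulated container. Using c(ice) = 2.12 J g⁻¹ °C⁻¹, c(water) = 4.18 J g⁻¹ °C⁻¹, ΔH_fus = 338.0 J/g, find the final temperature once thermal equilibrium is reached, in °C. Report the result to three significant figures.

Heat to bring ice to 0 °C and melt it: q₁ = 11.5×2.12×4.4 + 11.5×338.0 = 3994.3 J
Heat the water can supply cooling to 0 °C: 311.0×4.18×81.0 = 105298 J > q₁, so all ice melts.
Energy balance: 311.0×4.18×(81.0 − T) = 3994.3 + 11.5×4.18×(T − 0)
1299.98(81.0 − T) = 3994.3 + 48.07 T
105298 − 3994.3 = 1348.05 T
T = 101303.7 / 1348.05 = 75.148 °C

T_f = 75.1 °C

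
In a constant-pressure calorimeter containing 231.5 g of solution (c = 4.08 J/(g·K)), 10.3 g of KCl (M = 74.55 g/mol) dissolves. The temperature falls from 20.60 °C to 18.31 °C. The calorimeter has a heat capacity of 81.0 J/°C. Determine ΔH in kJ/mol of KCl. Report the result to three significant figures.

ΔH = 17.0 kJ/mol

|ΔT| = |18.31 − 20.60| = 2.29 °C
|q_surr| = (231.5 × 4.08 + 81.0) × 2.29 = 1025.52 × 2.29 = 2348 J
n(KCl) = 10.3 / 74.55 = 0.1382 mol
Temperature fell, so q_rxn = +|q_surr| = 2.348 kJ
ΔH = q_rxn / n = 16.99 kJ/mol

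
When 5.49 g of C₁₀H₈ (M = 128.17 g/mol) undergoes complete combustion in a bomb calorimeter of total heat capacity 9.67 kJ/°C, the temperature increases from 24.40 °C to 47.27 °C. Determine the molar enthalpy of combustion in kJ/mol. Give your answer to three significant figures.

ΔT = 47.27 − 24.40 = 22.87 °C
q_cal = C_cal × ΔT = 9.67 × 22.87 = 221.1529 kJ
n = 5.49 / 128.17 = 0.04283 mol
q_rxn = −q_cal = -221.1529 kJ
ΔH = -221.1529 / 0.04283 = -5164 kJ/mol

ΔH = -5160 kJ/mol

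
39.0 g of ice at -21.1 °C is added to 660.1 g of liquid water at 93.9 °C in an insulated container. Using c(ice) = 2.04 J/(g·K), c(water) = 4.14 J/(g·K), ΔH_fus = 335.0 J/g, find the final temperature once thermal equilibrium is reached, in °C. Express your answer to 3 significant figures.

T_f = 83.6 °C

Heat to bring ice to 0 °C and melt it: q₁ = 39.0×2.04×21.1 + 39.0×335.0 = 14744 J
Heat the water can supply cooling to 0 °C: 660.1×4.14×93.9 = 256611 J > q₁, so all ice melts.
Energy balance: 660.1×4.14×(93.9 − T) = 14744 + 39.0×4.14×(T − 0)
2732.814(93.9 − T) = 14744 + 161.46 T
256611 − 14744 = 2894.274 T
T = 241867 / 2894.274 = 83.57 °C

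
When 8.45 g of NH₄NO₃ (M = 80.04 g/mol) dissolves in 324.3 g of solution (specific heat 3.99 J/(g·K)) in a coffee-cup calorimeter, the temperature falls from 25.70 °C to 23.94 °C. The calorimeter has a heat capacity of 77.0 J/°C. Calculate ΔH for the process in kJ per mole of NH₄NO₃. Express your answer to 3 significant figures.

ΔH = 22.9 kJ/mol

|ΔT| = |23.94 − 25.70| = 1.76 °C
|q_surr| = (324.3 × 3.99 + 77.0) × 1.76 = 1370.957 × 1.76 = 2413 J
n(NH₄NO₃) = 8.45 / 80.04 = 0.1056 mol
Temperature fell, so q_rxn = +|q_surr| = 2.413 kJ
ΔH = q_rxn / n = 22.85 kJ/mol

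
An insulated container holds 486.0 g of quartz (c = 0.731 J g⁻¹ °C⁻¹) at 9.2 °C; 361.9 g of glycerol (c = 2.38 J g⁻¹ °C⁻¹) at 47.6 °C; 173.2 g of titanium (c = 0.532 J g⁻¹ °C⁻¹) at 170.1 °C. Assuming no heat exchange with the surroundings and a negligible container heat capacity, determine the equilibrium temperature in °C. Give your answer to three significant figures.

T_f = 45.8 °C

Σ mᵢcᵢ(T − Tᵢ) = 0  ⇒  T = Σ mᵢcᵢTᵢ / Σ mᵢcᵢ
Σ mᵢcᵢ = 486.0×0.731 + 361.9×2.38 + 173.2×0.532 = 1308.7304
Σ mᵢcᵢTᵢ = 355.266×9.2 + 861.322×47.6 + 92.1424×170.1 = 59941
T = 59941 / 1308.7304 = 45.80 °C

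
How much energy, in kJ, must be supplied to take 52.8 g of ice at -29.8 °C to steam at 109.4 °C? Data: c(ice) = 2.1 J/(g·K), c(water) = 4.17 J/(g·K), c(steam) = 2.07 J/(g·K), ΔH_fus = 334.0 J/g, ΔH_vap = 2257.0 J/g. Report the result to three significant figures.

q1 (heat ice -29.8→0.0 °C): 52.8 × 2.1 × 29.8 = 3304 J
q2 (melt at 0 °C): 52.8 × 334.0 = 17635 J
q3 (heat water 0.0→100.0 °C): 52.8 × 4.17 × 100.0 = 22018 J
q4 (vaporize at 100 °C): 52.8 × 2257.0 = 119170 J
q5 (heat steam 100.0→109.4 °C): 52.8 × 2.07 × 9.4 = 1027 J
Total: 3304 + 17635 + 22018 + 119170 + 1027 = 163154 J = 163 kJ

q = 163 kJ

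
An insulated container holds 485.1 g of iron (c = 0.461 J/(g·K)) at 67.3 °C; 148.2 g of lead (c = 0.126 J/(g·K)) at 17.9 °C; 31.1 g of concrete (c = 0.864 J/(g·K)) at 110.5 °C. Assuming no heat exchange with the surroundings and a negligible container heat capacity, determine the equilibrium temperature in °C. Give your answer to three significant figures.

Σ mᵢcᵢ(T − Tᵢ) = 0  ⇒  T = Σ mᵢcᵢTᵢ / Σ mᵢcᵢ
Σ mᵢcᵢ = 485.1×0.461 + 148.2×0.126 + 31.1×0.864 = 269.1747
Σ mᵢcᵢTᵢ = 223.6311×67.3 + 18.6732×17.9 + 26.8704×110.5 = 18354
T = 18354 / 269.1747 = 68.19 °C

T_f = 68.2 °C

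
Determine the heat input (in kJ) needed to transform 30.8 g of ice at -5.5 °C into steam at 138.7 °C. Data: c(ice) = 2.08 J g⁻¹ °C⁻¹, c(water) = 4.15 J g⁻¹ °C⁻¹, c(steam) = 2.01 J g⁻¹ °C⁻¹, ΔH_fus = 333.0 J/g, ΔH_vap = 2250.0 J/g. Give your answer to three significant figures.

q = 95.1 kJ

q1 (heat ice -5.5→0.0 °C): 30.8 × 2.08 × 5.5 = 352 J
q2 (melt at 0 °C): 30.8 × 333.0 = 10256 J
q3 (heat water 0.0→100.0 °C): 30.8 × 4.15 × 100.0 = 12782 J
q4 (vaporize at 100 °C): 30.8 × 2250.0 = 69300 J
q5 (heat steam 100.0→138.7 °C): 30.8 × 2.01 × 38.7 = 2396 J
Total: 352 + 10256 + 12782 + 69300 + 2396 = 95086 J = 95.1 kJ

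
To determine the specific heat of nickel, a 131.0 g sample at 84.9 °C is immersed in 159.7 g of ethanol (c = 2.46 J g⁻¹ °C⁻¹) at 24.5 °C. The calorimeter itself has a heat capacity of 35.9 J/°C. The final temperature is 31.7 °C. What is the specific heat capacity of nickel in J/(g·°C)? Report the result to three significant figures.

q_gained = (159.7 × 2.46 + 35.9) × (31.7 − 24.5) = 3087 J
q_lost = 131.0 × c × (84.9 − 31.7) = 6969.2 c
Set equal: c = 3087 / 6969.2 = 0.443 J/(g·°C)

c = 0.443 J/(g·°C)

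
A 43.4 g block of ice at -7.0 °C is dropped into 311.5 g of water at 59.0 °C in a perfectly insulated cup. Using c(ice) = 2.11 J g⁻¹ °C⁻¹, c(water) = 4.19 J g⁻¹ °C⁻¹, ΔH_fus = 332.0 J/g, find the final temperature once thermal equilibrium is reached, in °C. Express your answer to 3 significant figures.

T_f = 41.7 °C

Heat to bring ice to 0 °C and melt it: q₁ = 43.4×2.11×7.0 + 43.4×332.0 = 15050 J
Heat the water can supply cooling to 0 °C: 311.5×4.19×59.0 = 77005.9 J > q₁, so all ice melts.
Energy balance: 311.5×4.19×(59.0 − T) = 15050 + 43.4×4.19×(T − 0)
1305.185(59.0 − T) = 15050 + 181.846 T
77005.9 − 15050 = 1487.031 T
T = 61955.9 / 1487.031 = 41.66 °C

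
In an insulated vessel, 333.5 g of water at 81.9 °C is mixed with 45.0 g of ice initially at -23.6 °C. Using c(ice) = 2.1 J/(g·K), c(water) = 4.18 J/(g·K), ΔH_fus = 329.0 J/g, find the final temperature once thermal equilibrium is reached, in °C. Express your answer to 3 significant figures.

T_f = 61.4 °C

Heat to bring ice to 0 °C and melt it: q₁ = 45.0×2.1×23.6 + 45.0×329.0 = 17035 J
Heat the water can supply cooling to 0 °C: 333.5×4.18×81.9 = 114171 J > q₁, so all ice melts.
Energy balance: 333.5×4.18×(81.9 − T) = 17035 + 45.0×4.18×(T − 0)
1394.03(81.9 − T) = 17035 + 188.1 T
114171 − 17035 = 1582.13 T
T = 97136 / 1582.13 = 61.40 °C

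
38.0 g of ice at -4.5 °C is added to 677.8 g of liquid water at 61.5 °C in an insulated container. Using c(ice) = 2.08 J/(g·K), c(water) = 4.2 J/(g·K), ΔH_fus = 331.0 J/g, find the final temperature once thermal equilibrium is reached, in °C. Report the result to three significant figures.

T_f = 53.9 °C

Heat to bring ice to 0 °C and melt it: q₁ = 38.0×2.08×4.5 + 38.0×331.0 = 12934 J
Heat the water can supply cooling to 0 °C: 677.8×4.2×61.5 = 175076 J > q₁, so all ice melts.
Energy balance: 677.8×4.2×(61.5 − T) = 12934 + 38.0×4.2×(T − 0)
2846.76(61.5 − T) = 12934 + 159.6 T
175076 − 12934 = 3006.36 T
T = 162142 / 3006.36 = 53.93 °C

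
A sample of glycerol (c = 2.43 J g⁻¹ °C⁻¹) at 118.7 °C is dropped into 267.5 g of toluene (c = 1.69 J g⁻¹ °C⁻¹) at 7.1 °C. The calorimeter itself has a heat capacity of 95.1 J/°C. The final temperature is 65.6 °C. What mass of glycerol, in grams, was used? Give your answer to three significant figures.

q_gained = (267.5 × 1.69 + 95.1) × (65.6 − 7.1) = 32010 J
q_lost = m × 2.43 × (118.7 − 65.6) = 129.033 m
m = 32010 / 129.033 = 248 g

m = 248 g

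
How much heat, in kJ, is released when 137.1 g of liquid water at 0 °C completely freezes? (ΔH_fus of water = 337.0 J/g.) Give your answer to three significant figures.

q = m × ΔH_fus = 137.1 × 337.0 = 46200 J = 46.2 kJ

q = 46.2 kJ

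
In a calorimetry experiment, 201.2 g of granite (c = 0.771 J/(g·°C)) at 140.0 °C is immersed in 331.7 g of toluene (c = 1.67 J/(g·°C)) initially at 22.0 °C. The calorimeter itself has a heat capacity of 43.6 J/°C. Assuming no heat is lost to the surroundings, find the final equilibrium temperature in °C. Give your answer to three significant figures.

Heat lost by granite = heat gained by toluene + calorimeter.
(201.2)(0.771)(140.0 − T) = [(331.7)(1.67) + 43.6](T − 22.0)
155.1252 (140.0 − T) = 597.539 (T − 22.0)
21718 − 155.1252 T = 597.539 T − 13146
34864 = 752.6642 T
T = 46.32 °C

T_f = 46.3 °C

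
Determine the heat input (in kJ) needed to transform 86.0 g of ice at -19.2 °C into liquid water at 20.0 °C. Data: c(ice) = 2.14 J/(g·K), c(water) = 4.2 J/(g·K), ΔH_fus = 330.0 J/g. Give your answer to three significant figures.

q1 (heat ice -19.2→0.0 °C): 86.0 × 2.14 × 19.2 = 3534 J
q2 (melt at 0 °C): 86.0 × 330.0 = 28380 J
q3 (heat water 0.0→20.0 °C): 86.0 × 4.2 × 20.0 = 7224 J
Total: 3534 + 28380 + 7224 = 39138 J = 39.1 kJ

q = 39.1 kJ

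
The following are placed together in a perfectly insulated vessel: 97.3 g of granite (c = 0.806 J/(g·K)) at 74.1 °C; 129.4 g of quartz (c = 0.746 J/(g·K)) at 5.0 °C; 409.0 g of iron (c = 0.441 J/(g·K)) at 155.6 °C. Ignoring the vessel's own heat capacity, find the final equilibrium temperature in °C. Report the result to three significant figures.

T_f = 96.7 °C

Σ mᵢcᵢ(T − Tᵢ) = 0  ⇒  T = Σ mᵢcᵢTᵢ / Σ mᵢcᵢ
Σ mᵢcᵢ = 97.3×0.806 + 129.4×0.746 + 409.0×0.441 = 355.3252
Σ mᵢcᵢTᵢ = 78.4238×74.1 + 96.5324×5.0 + 180.369×155.6 = 34359
T = 34359 / 355.3252 = 96.70 °C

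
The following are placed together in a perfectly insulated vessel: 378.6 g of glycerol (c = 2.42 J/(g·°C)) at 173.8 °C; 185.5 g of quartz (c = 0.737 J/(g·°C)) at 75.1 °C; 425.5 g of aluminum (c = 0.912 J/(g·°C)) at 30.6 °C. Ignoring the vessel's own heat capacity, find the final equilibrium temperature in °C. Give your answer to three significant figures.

T_f = 126 °C

Σ mᵢcᵢ(T − Tᵢ) = 0  ⇒  T = Σ mᵢcᵢTᵢ / Σ mᵢcᵢ
Σ mᵢcᵢ = 378.6×2.42 + 185.5×0.737 + 425.5×0.912 = 1440.9815
Σ mᵢcᵢTᵢ = 916.212×173.8 + 136.7135×75.1 + 388.056×30.6 = 181380
T = 181380 / 1440.9815 = 125.9 °C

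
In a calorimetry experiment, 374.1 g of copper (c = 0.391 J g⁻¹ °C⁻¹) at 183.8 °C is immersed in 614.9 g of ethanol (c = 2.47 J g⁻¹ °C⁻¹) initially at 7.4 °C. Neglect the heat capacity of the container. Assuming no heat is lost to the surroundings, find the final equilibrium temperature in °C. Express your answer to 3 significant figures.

Heat lost by copper = heat gained by ethanol.
(374.1)(0.391)(183.8 − T) = (614.9)(2.47)(T − 7.4)
146.2731 (183.8 − T) = 1518.803 (T − 7.4)
26885 − 146.2731 T = 1518.803 T − 11239
38124 = 1665.0761 T
T = 22.90 °C

T_f = 22.9 °C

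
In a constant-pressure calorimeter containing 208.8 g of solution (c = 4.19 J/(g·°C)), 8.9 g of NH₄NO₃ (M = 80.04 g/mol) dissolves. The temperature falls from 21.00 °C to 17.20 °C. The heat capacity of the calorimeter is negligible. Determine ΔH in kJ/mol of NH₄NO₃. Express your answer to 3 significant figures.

ΔH = 29.9 kJ/mol

|ΔT| = |17.20 − 21.00| = 3.80 °C
|q_surr| = (208.8 × 4.19) × 3.80 = 874.872 × 3.80 = 3325 J
n(NH₄NO₃) = 8.9 / 80.04 = 0.1112 mol
Temperature fell, so q_rxn = +|q_surr| = 3.325 kJ
ΔH = q_rxn / n = 29.90 kJ/mol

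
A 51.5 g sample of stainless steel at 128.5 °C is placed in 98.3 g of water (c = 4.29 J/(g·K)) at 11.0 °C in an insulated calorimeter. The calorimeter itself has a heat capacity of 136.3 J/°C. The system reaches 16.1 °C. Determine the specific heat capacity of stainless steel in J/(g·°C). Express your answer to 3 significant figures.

q_gained = (98.3 × 4.29 + 136.3) × (16.1 − 11.0) = 2846 J
q_lost = 51.5 × c × (128.5 − 16.1) = 5788.6 c
Set equal: c = 2846 / 5788.6 = 0.492 J/(g·°C)

c = 0.492 J/(g·°C)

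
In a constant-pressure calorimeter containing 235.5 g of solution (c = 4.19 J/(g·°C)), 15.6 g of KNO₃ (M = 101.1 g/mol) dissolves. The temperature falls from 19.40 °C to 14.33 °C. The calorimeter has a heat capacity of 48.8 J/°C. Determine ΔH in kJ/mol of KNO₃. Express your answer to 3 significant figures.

ΔH = 34.0 kJ/mol

|ΔT| = |14.33 − 19.40| = 5.07 °C
|q_surr| = (235.5 × 4.19 + 48.8) × 5.07 = 1035.545 × 5.07 = 5250 J
n(KNO₃) = 15.6 / 101.1 = 0.1543 mol
Temperature fell, so q_rxn = +|q_surr| = 5.250 kJ
ΔH = q_rxn / n = 34.02 kJ/mol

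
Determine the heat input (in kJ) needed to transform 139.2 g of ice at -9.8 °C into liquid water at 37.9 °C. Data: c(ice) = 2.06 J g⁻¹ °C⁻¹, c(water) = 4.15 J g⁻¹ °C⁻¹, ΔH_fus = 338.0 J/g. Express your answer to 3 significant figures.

q = 71.8 kJ

q1 (heat ice -9.8→0.0 °C): 139.2 × 2.06 × 9.8 = 2810 J
q2 (melt at 0 °C): 139.2 × 338.0 = 47050 J
q3 (heat water 0.0→37.9 °C): 139.2 × 4.15 × 37.9 = 21894 J
Total: 2810 + 47050 + 21894 = 71754 J = 71.8 kJ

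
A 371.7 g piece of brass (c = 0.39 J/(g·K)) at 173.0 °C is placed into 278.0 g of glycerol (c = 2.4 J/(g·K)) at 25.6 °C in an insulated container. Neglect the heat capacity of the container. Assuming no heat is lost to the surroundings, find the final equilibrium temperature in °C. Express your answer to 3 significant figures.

T_f = 51.9 °C

Heat lost by brass = heat gained by glycerol.
(371.7)(0.39)(173.0 − T) = (278.0)(2.4)(T − 25.6)
144.963 (173.0 − T) = 667.2 (T − 25.6)
25079 − 144.963 T = 667.2 T − 17080
42159 = 812.163 T
T = 51.91 °C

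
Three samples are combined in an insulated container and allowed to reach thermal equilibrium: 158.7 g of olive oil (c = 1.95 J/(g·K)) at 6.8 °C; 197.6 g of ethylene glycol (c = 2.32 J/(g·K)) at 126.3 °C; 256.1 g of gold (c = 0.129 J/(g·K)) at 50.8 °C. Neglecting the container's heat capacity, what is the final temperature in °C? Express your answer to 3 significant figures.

T_f = 77.0 °C

Σ mᵢcᵢ(T − Tᵢ) = 0  ⇒  T = Σ mᵢcᵢTᵢ / Σ mᵢcᵢ
Σ mᵢcᵢ = 158.7×1.95 + 197.6×2.32 + 256.1×0.129 = 800.9339
Σ mᵢcᵢTᵢ = 309.465×6.8 + 458.432×126.3 + 33.0369×50.8 = 61683
T = 61683 / 800.9339 = 77.01 °C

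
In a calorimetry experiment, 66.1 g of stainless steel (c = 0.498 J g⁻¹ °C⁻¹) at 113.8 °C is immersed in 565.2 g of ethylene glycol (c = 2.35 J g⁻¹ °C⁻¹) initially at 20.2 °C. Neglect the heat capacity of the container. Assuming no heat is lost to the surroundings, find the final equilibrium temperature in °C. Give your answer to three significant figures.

Heat lost by stainless steel = heat gained by ethylene glycol.
(66.1)(0.498)(113.8 − T) = (565.2)(2.35)(T − 20.2)
32.9178 (113.8 − T) = 1328.22 (T − 20.2)
3746.0 − 32.9178 T = 1328.22 T − 26830
30576.0 = 1361.1378 T
T = 22.46 °C

T_f = 22.5 °C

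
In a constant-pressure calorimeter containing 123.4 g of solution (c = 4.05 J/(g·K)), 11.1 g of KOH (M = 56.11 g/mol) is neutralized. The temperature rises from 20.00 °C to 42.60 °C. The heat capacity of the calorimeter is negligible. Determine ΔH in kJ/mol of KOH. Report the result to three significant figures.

ΔH = -57.1 kJ/mol

|ΔT| = |42.60 − 20.00| = 22.60 °C
|q_surr| = (123.4 × 4.05) × 22.60 = 499.77 × 22.60 = 11290 J
n(KOH) = 11.1 / 56.11 = 0.1978 mol
Temperature rose, so q_rxn = −|q_surr| = -11.29 kJ
ΔH = q_rxn / n = -57.08 kJ/mol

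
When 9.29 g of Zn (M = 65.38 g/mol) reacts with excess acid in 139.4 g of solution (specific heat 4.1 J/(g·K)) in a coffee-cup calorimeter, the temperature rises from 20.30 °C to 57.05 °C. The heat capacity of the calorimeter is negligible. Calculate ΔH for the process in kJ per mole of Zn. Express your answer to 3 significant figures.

ΔH = -148 kJ/mol

|ΔT| = |57.05 − 20.30| = 36.75 °C
|q_surr| = (139.4 × 4.1) × 36.75 = 571.54 × 36.75 = 21000 J
n(Zn) = 9.29 / 65.38 = 0.1421 mol
Temperature rose, so q_rxn = −|q_surr| = -21.00 kJ
ΔH = q_rxn / n = -147.8 kJ/mol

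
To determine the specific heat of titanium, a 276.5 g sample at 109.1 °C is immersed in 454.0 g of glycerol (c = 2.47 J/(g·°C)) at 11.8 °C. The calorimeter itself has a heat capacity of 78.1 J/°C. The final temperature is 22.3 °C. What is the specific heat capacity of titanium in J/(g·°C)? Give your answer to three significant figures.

q_gained = (454.0 × 2.47 + 78.1) × (22.3 − 11.8) = 12590 J
q_lost = 276.5 × c × (109.1 − 22.3) = 24000.2 c
Set equal: c = 12590 / 24000.2 = 0.525 J/(g·°C)

c = 0.525 J/(g·°C)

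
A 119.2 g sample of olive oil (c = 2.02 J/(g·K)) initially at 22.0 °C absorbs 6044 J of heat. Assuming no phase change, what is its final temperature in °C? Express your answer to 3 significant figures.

ΔT = q / (m c) = 6044 / (119.2 × 2.02) = 25.10 °C
T_f = 22.0 + 25.10 = 47.10 °C

T_f = 47.1 °C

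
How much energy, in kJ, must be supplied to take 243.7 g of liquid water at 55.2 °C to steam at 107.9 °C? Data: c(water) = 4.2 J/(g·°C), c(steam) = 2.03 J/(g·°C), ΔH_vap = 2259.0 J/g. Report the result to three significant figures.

q1 (heat water 55.2→100.0 °C): 243.7 × 4.2 × 44.8 = 45855 J
q2 (vaporize at 100 °C): 243.7 × 2259.0 = 550518 J
q3 (heat steam 100.0→107.9 °C): 243.7 × 2.03 × 7.9 = 3908 J
Total: 45855 + 550518 + 3908 = 600281 J = 600 kJ

q = 600 kJ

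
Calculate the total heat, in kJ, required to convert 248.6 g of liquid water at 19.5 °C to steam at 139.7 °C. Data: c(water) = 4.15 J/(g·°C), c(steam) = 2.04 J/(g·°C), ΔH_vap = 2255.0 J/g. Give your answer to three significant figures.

q = 664 kJ

q1 (heat water 19.5→100.0 °C): 248.6 × 4.15 × 80.5 = 83051 J
q2 (vaporize at 100 °C): 248.6 × 2255.0 = 560593 J
q3 (heat steam 100.0→139.7 °C): 248.6 × 2.04 × 39.7 = 20134 J
Total: 83051 + 560593 + 20134 = 663778 J = 664 kJ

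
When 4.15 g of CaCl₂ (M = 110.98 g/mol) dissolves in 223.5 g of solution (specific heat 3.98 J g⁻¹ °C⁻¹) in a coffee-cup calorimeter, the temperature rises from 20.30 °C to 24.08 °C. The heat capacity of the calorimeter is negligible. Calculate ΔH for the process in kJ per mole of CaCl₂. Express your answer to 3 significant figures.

ΔH = -89.9 kJ/mol

|ΔT| = |24.08 − 20.30| = 3.78 °C
|q_surr| = (223.5 × 3.98) × 3.78 = 889.53 × 3.78 = 3362 J
n(CaCl₂) = 4.15 / 110.98 = 0.03739 mol
Temperature rose, so q_rxn = −|q_surr| = -3.362 kJ
ΔH = q_rxn / n = -89.92 kJ/mol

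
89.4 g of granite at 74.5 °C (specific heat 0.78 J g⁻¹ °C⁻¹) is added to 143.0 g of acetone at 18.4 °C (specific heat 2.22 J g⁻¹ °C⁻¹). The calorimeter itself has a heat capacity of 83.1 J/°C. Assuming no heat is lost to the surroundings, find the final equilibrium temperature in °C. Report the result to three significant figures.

Heat lost by granite = heat gained by acetone + calorimeter.
(89.4)(0.78)(74.5 − T) = [(143.0)(2.22) + 83.1](T − 18.4)
69.732 (74.5 − T) = 400.56 (T − 18.4)
5195.0 − 69.732 T = 400.56 T − 7370.3
12565.3 = 470.292 T
T = 26.72 °C

T_f = 26.7 °C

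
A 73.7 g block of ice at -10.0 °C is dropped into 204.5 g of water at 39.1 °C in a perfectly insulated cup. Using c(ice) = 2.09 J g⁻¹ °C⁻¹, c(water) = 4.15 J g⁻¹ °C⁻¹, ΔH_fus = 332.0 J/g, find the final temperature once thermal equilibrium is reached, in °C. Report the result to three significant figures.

T_f = 6.21 °C

Heat to bring ice to 0 °C and melt it: q₁ = 73.7×2.09×10.0 + 73.7×332.0 = 26009 J
Heat the water can supply cooling to 0 °C: 204.5×4.15×39.1 = 33183.2 J > q₁, so all ice melts.
Energy balance: 204.5×4.15×(39.1 − T) = 26009 + 73.7×4.15×(T − 0)
848.675(39.1 − T) = 26009 + 305.855 T
33183.2 − 26009 = 1154.530 T
T = 7174.2 / 1154.530 = 6.214 °C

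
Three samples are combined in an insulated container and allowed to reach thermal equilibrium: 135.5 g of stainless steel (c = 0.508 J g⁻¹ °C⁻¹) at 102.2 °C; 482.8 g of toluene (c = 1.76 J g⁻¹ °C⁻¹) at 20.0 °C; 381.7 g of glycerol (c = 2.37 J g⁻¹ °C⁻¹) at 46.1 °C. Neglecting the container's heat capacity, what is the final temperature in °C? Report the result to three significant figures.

Σ mᵢcᵢ(T − Tᵢ) = 0  ⇒  T = Σ mᵢcᵢTᵢ / Σ mᵢcᵢ
Σ mᵢcᵢ = 135.5×0.508 + 482.8×1.76 + 381.7×2.37 = 1823.191
Σ mᵢcᵢTᵢ = 68.834×102.2 + 849.728×20.0 + 904.629×46.1 = 65733
T = 65733 / 1823.191 = 36.05 °C

T_f = 36.1 °C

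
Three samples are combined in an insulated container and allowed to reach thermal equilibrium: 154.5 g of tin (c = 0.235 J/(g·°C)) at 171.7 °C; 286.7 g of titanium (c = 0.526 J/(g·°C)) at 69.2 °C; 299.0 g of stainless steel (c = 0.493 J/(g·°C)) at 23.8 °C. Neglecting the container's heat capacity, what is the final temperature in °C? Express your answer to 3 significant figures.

Σ mᵢcᵢ(T − Tᵢ) = 0  ⇒  T = Σ mᵢcᵢTᵢ / Σ mᵢcᵢ
Σ mᵢcᵢ = 154.5×0.235 + 286.7×0.526 + 299.0×0.493 = 334.5187
Σ mᵢcᵢTᵢ = 36.3075×171.7 + 150.8042×69.2 + 147.407×23.8 = 20178
T = 20178 / 334.5187 = 60.32 °C

T_f = 60.3 °C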